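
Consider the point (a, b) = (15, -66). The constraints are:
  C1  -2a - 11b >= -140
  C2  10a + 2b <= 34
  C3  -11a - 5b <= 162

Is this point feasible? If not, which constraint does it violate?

Constraint C3: -11a - 5b = 165, which is not ≤ 162. All other constraints are satisfied.

not feasible — violates C3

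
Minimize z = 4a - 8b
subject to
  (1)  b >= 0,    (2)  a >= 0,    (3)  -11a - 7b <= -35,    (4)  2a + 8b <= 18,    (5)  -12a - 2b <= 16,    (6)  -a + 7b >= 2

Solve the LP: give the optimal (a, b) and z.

a = 77/37, b = 64/37, minimum z = -204/37

Extreme points and z = 4a - 8b:
  (77/37, 64/37) → z = -204/37
  (11/4, 19/28) → z = 39/7
  (5, 1) → z = 12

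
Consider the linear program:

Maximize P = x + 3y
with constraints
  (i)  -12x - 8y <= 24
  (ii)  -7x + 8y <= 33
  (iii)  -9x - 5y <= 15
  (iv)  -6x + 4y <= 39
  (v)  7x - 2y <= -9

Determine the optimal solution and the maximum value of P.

Feasible corners and P = x + 3y:
  (-285/107, 192/107) → P = 291/107
  (-1/7, 4) → P = 83/7
  (-75/53, -24/53) → P = -147/53

The optimum lies where -7x + 8y = 33 and 7x - 2y = -9.
Solving simultaneously gives x = -1/7, y = 4.

x = -1/7, y = 4, maximum P = 83/7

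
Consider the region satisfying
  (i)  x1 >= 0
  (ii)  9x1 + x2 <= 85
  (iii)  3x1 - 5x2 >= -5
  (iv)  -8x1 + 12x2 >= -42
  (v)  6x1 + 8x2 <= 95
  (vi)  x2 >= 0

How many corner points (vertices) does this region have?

6

Intersecting each pair of boundary lines and keeping only the points that satisfy every inequality leaves:
  (0, 1)
  (0, 0)
  (531/58, 151/58)
  (195/22, 115/22)
  (145/18, 35/6)
  (21/4, 0)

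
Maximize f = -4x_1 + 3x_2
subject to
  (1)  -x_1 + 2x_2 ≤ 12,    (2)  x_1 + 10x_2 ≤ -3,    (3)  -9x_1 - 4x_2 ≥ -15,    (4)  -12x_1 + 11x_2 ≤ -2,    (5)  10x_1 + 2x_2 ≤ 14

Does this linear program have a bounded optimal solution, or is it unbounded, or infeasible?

unbounded

From the feasible point (-13/131, -38/131), moving in the direction (-11, -12) keeps every constraint satisfied while f increases without bound.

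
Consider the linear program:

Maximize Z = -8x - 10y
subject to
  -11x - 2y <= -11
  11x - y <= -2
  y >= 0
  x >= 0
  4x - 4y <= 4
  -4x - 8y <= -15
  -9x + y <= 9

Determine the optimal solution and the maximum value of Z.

Feasible corners and Z = -8x - 10y:
  (7/33, 13/3) → Z = -1486/33
  (0, 11/2) → Z = -55
  (7/2, 81/2) → Z = -433
  (0, 9) → Z = -90

x = 7/33, y = 13/3, maximum Z = -1486/33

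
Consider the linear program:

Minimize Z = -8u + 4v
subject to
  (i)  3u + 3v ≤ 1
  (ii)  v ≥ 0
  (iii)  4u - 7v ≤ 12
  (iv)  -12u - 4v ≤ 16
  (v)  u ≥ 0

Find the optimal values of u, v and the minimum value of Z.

u = 1/3, v = 0, minimum Z = -8/3

Vertices and Z = -8u + 4v:
  (1/3, 0) → Z = -8/3
  (0, 1/3) → Z = 4/3
  (0, 0) → Z = 0

The optimum lies where 3u + 3v = 1 and v = 0.
Solving simultaneously gives u = 1/3, v = 0.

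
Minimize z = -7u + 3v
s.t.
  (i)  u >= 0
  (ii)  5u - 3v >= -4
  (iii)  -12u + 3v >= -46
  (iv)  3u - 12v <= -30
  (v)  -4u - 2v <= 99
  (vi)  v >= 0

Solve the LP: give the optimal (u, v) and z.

u = 214/45, v = 166/45, minimum z = -200/9

Extreme points and z = -7u + 3v:
  (50/7, 278/21) → z = -72/7
  (14/17, 46/17) → z = 40/17
  (214/45, 166/45) → z = -200/9

The binding constraints are -12u + 3v = -46 and 3u - 12v = -30.
Solving simultaneously gives u = 214/45, v = 166/45.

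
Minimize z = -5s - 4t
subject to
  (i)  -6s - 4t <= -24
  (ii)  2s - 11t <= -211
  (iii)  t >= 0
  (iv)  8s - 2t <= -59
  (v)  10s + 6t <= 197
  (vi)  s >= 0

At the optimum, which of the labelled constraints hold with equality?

Corner points and z = -5s - 4t:
  (10/17, 1083/34) → z = -2216/17
  (0, 59/2) → z = -118
  (0, 197/6) → z = -394/3

The minimum is at (0, 197/6). Substituting into each constraint, equality holds for (v) and (vi); the remaining constraints have slack.

(v) and (vi)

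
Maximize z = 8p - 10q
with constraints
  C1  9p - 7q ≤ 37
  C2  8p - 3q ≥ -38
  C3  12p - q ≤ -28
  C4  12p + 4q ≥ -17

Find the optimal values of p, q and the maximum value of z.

p = -43/20, q = 11/5, maximum z = -196/5

Vertices and z = 8p - 10q:
  (-23/14, 58/7) → z = -96
  (-203/68, 80/17) → z = -1206/17
  (-43/20, 11/5) → z = -196/5

At the optimal vertex, 12p - q = -28 and 12p + 4q = -17.
Solving simultaneously gives p = -43/20, q = 11/5.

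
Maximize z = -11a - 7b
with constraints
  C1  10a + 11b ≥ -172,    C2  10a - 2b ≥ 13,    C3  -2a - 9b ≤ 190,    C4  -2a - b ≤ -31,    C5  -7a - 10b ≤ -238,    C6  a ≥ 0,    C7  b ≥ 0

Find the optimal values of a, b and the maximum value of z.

Vertices and z = -11a - 7b:
  (75/14, 142/7) → z = -2813/14
  (72/13, 259/13) → z = -2605/13
  (34, 0) → z = -374
The feasible region is unbounded (it extends along (1, 5), (1, 0)), but z strictly decreases along every unbounded feasible direction, so there is no improving ray and the maximum is attained at a vertex.

The optimum lies where -2a - b = -31 and -7a - 10b = -238.
Solving simultaneously gives a = 72/13, b = 259/13.

a = 72/13, b = 259/13, maximum z = -2605/13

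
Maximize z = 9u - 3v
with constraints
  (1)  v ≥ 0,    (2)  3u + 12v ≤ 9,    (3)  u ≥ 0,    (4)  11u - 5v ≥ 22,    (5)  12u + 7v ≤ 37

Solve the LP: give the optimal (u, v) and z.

u = 3, v = 0, maximum z = 27

Vertices and z = 9u - 3v:
  (3, 0) → z = 27
  (2, 0) → z = 18
  (103/49, 11/49) → z = 894/49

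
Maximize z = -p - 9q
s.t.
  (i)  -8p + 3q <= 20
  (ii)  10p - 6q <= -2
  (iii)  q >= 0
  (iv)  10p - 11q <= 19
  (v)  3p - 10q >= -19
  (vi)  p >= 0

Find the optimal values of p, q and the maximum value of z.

p = 0, q = 1/3, maximum z = -3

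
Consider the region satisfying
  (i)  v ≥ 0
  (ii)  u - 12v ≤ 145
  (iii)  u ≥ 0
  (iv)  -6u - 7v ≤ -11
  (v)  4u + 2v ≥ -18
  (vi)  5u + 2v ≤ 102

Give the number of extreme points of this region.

4

Pairwise boundary intersections that survive every other constraint:
  (11/6, 0)
  (102/5, 0)
  (0, 11/7)
  (0, 51)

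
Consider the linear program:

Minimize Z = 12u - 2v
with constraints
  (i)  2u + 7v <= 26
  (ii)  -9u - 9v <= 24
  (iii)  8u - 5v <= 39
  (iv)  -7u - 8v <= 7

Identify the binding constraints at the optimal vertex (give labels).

(i) and (iv)

Corner points and Z = 12u - 2v:
  (403/66, 65/33) → Z = 208/3
  (-257/33, 196/33) → Z = -316/3
  (277/99, -329/99) → Z = 362/9

The minimum is at (-257/33, 196/33). Substituting into each constraint, equality holds for (i) and (iv); the remaining constraints have slack.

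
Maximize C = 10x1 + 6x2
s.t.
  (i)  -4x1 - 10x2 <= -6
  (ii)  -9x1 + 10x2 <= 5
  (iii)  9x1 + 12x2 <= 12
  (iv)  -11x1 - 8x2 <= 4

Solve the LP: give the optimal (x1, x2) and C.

x1 = 8/7, x2 = 1/7, maximum C = 86/7

Vertices and C = 10x1 + 6x2:
  (1/13, 37/65) → C = 272/65
  (8/7, 1/7) → C = 86/7
  (10/33, 17/22) → C = 23/3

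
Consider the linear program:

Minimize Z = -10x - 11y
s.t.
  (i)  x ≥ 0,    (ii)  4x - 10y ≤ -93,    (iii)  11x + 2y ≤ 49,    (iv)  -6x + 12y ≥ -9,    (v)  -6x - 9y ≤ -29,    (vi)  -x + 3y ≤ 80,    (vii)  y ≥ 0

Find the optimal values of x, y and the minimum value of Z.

x = 0, y = 49/2, minimum Z = -539/2

Extreme points and Z = -10x - 11y:
  (0, 93/10) → Z = -1023/10
  (0, 49/2) → Z = -539/2
  (152/59, 1219/118) → Z = -16449/118

At the optimal vertex, x = 0 and 11x + 2y = 49.
Solving simultaneously gives x = 0, y = 49/2.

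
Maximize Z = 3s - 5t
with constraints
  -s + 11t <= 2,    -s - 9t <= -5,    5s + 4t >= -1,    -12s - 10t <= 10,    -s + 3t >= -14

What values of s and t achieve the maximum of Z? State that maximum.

s = 20, t = 2, maximum Z = 50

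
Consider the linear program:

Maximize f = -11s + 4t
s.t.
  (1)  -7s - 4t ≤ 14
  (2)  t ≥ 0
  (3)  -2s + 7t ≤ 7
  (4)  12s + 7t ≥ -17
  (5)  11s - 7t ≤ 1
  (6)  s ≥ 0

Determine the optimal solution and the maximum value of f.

s = 0, t = 1, maximum f = 4

Extreme points and f = -11s + 4t:
  (1/11, 0) → f = -1
  (0, 0) → f = 0
  (8/9, 79/63) → f = -100/21
  (0, 1) → f = 4

The binding constraints are -2s + 7t = 7 and s = 0.
Solving simultaneously gives s = 0, t = 1.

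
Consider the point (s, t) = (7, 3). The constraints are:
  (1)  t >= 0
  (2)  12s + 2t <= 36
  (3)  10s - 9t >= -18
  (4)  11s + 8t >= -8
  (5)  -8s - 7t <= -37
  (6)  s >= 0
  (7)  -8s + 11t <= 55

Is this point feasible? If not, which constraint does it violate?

not feasible — violates (2)

Constraint (2): 12s + 2t = 90, which is not ≤ 36. All other constraints are satisfied.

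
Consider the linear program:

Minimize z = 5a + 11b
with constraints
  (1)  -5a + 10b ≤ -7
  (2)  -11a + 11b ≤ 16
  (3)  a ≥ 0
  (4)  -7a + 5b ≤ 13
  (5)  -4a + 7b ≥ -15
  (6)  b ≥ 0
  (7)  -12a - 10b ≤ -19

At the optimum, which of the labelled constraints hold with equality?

Feasible corners and z = 5a + 11b:
  (101/5, 47/5) → z = 1022/5
  (26/17, 11/170) → z = 1421/170
  (15/4, 0) → z = 75/4
  (19/12, 0) → z = 95/12

The minimum is at (19/12, 0). Substituting into each constraint, equality holds for (6) and (7); the remaining constraints have slack.

(6) and (7)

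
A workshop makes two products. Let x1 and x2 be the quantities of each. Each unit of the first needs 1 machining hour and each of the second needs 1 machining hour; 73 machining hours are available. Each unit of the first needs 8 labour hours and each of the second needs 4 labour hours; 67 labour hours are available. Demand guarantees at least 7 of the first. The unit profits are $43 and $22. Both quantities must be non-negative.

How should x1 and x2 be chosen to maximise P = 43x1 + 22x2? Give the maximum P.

x1 = 7, x2 = 11/4, maximum P = 723/2

Corner points and P = 43x1 + 22x2:
  (67/8, 0) → P = 2881/8
  (7, 0) → P = 301
  (7, 11/4) → P = 723/2

The binding constraints are 8x1 + 4x2 = 67 and x1 = 7.
Solving simultaneously gives x1 = 7, x2 = 11/4.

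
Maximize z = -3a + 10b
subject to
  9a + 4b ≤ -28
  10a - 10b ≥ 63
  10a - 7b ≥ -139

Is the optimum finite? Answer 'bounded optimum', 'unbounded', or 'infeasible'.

Feasible corners and z = -3a + 10b:
  (-14/65, -847/130) → z = -4193/65
  (-1831/30, -202/3) → z = -14707/30
The feasible region has finitely many vertices and no improving ray; the maximum is -4193/65 at (-14/65, -847/130).

bounded optimum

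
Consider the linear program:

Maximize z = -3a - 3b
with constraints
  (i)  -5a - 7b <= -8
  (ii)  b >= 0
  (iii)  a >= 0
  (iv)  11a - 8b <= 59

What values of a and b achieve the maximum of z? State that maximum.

Extreme points and z = -3a - 3b:
  (8/5, 0) → z = -24/5
  (0, 8/7) → z = -24/7
  (59/11, 0) → z = -177/11
The feasible region is unbounded (it extends along (0, 1), (8, 11)), but z strictly decreases along every unbounded feasible direction, so there is no improving ray and the maximum is attained at a vertex.

At the optimal vertex, -5a - 7b = -8 and a = 0.
Solving simultaneously gives a = 0, b = 8/7.

a = 0, b = 8/7, maximum z = -24/7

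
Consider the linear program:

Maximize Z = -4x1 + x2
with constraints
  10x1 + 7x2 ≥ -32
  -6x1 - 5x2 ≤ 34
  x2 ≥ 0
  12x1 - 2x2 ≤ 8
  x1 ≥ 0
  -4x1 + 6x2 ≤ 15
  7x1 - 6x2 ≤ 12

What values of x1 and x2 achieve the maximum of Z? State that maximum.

Vertices and Z = -4x1 + x2:
  (2/3, 0) → Z = -8/3
  (0, 0) → Z = 0
  (39/32, 53/16) → Z = -25/16
  (0, 5/2) → Z = 5/2

x1 = 0, x2 = 5/2, maximum Z = 5/2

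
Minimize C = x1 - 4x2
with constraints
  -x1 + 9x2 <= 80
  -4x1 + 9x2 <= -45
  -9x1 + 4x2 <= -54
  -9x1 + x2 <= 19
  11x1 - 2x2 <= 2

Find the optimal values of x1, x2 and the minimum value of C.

Feasible corners and C = x1 - 4x2:
  (-130/27, -73/3) → C = 2498/27
  (-50/13, -288/13) → C = 1102/13
  (-40/7, -227/7) → C = 124

The optimum lies where -9x1 + 4x2 = -54 and 11x1 - 2x2 = 2.
Solving simultaneously gives x1 = -50/13, x2 = -288/13.

x1 = -50/13, x2 = -288/13, minimum C = 1102/13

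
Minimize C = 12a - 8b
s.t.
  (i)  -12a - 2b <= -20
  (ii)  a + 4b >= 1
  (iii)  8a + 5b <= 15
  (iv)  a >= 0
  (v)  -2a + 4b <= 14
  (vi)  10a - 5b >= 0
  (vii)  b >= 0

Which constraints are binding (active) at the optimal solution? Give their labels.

(i) and (iii)

Vertices and C = 12a - 8b:
  (35/22, 5/11) → C = 170/11
  (5/3, 0) → C = 20
  (15/8, 0) → C = 45/2

The minimum is at (35/22, 5/11). Substituting into each constraint, equality holds for (i) and (iii); the remaining constraints have slack.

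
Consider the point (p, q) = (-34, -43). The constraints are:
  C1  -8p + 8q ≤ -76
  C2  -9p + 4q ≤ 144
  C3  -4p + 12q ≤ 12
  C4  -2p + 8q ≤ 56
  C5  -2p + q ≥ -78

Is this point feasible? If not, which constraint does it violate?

Constraint C1: -8p + 8q = -72, which is not ≤ -76. All other constraints are satisfied.

not feasible — violates C1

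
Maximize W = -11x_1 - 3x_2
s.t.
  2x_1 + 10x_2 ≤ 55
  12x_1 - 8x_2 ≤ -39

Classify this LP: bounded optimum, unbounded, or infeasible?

unbounded

From the feasible point (25/68, 369/68), moving in the direction (-10, 2) keeps every constraint satisfied while W increases without bound.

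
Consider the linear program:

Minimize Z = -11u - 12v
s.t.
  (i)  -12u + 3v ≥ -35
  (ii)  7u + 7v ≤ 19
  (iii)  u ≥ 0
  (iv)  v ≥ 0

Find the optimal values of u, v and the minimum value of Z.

Vertices and Z = -11u - 12v:
  (0, 19/7) → Z = -228/7
  (19/7, 0) → Z = -209/7
  (0, 0) → Z = 0

u = 0, v = 19/7, minimum Z = -228/7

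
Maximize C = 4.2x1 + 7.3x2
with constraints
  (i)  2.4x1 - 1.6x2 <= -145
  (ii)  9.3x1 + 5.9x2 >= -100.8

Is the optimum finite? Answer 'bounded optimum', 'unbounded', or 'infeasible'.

From the feasible point (-50839/1452, 18443/484), moving in the direction (1.6, 2.4) keeps every constraint satisfied while C increases without bound.

unbounded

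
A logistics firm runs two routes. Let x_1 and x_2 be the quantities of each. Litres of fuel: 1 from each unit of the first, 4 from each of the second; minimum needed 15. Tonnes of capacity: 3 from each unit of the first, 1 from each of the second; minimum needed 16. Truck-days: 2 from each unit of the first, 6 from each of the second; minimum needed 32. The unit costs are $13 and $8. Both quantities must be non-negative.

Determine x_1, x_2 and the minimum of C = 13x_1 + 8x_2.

Feasible corners and C = 13x_1 + 8x_2:
  (0, 16) → C = 128
  (16, 0) → C = 208
  (4, 4) → C = 84
The feasible region is unbounded (it extends along (0, 1), (1, 0)), but C strictly increases along every unbounded feasible direction, so there is no improving ray and the minimum is attained at a vertex.

At the optimal vertex, 3x_1 + x_2 = 16 and 2x_1 + 6x_2 = 32.
Solving simultaneously gives x_1 = 4, x_2 = 4.

x_1 = 4, x_2 = 4, minimum C = 84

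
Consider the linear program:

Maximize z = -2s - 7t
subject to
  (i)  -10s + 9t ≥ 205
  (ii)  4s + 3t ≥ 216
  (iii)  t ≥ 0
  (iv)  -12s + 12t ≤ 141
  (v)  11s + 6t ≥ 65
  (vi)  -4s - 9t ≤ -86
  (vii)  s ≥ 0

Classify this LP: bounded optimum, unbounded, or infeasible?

The boundaries -10s + 9t = 205 and 4s + 3t = 216 meet at (443/22, 1490/33), but that point violates -12s + 12t ≤ 141. Every candidate vertex is excluded by some other constraint, so the feasible region is empty.

infeasible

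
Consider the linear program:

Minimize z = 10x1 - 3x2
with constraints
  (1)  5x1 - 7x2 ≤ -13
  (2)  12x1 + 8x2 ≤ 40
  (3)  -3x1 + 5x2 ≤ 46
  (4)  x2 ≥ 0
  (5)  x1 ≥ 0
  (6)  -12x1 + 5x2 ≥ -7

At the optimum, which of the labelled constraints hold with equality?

(2) and (5)

Feasible corners and z = 10x1 - 3x2:
  (44/31, 89/31) → z = 173/31
  (0, 13/7) → z = -39/7
  (0, 5) → z = -15

The minimum is at (0, 5). Substituting into each constraint, equality holds for (2) and (5); the remaining constraints have slack.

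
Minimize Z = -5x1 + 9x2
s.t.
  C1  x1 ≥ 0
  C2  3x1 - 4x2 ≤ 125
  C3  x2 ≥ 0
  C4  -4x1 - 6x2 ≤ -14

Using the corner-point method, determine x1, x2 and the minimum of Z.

Extreme points and Z = -5x1 + 9x2:
  (0, 7/3) → Z = 21
  (125/3, 0) → Z = -625/3
  (7/2, 0) → Z = -35/2
The feasible region is unbounded (it extends along (0, 1), (4, 3)), but Z strictly increases along every unbounded feasible direction, so there is no improving ray and the minimum is attained at a vertex.

x1 = 125/3, x2 = 0, minimum Z = -625/3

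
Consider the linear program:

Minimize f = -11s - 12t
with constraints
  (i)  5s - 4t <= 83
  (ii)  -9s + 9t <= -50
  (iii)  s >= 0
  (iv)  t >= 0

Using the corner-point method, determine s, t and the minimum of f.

The binding constraints are 5s - 4t = 83 and -9s + 9t = -50.
Solving simultaneously gives s = 547/9, t = 497/9.

s = 547/9, t = 497/9, minimum f = -11981/9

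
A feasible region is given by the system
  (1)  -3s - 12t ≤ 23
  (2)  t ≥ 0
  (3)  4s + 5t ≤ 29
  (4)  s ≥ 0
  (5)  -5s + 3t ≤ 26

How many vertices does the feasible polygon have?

Of the 10 pairwise boundary intersections, those satisfying every inequality are:
  (29/4, 0)
  (0, 0)
  (0, 29/5)

3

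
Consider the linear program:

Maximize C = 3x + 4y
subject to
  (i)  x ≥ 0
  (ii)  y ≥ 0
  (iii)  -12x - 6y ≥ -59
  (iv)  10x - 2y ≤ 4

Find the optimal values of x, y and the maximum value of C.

Extreme points and C = 3x + 4y:
  (0, 0) → C = 0
  (0, 59/6) → C = 118/3
  (2/5, 0) → C = 6/5
  (71/42, 271/42) → C = 1297/42

x = 0, y = 59/6, maximum C = 118/3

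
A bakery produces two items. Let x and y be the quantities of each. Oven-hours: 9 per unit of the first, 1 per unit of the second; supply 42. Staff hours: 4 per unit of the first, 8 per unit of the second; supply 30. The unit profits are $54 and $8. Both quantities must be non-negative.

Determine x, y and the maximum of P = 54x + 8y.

Corner points and P = 54x + 8y:
  (0, 0) → P = 0
  (0, 15/4) → P = 30
  (14/3, 0) → P = 252
  (9/2, 3/2) → P = 255

x = 9/2, y = 3/2, maximum P = 255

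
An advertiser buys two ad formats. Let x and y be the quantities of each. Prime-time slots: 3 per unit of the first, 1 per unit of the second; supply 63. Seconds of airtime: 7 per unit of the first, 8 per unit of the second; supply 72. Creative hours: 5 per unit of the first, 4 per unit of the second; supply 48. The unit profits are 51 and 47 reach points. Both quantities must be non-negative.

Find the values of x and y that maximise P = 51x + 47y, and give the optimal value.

x = 8, y = 2, maximum P = 502

Extreme points and P = 51x + 47y:
  (0, 0) → P = 0
  (0, 9) → P = 423
  (48/5, 0) → P = 2448/5
  (8, 2) → P = 502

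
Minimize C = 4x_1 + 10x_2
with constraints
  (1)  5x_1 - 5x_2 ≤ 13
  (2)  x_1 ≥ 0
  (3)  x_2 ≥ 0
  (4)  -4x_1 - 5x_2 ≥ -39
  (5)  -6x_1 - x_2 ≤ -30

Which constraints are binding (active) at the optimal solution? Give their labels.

Vertices and C = 4x_1 + 10x_2:
  (52/9, 143/45) → C = 494/9
  (163/35, 72/35) → C = 196/5
  (111/26, 57/13) → C = 792/13

The minimum is at (163/35, 72/35). Substituting into each constraint, equality holds for (1) and (5); the remaining constraints have slack.

(1) and (5)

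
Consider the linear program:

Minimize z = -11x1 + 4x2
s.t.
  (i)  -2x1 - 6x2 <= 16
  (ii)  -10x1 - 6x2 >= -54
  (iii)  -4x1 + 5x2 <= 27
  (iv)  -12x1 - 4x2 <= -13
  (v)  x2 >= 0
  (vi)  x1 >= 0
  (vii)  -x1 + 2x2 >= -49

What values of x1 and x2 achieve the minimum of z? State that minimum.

The optimum lies where -10x1 - 6x2 = -54 and x2 = 0.
Solving simultaneously gives x1 = 27/5, x2 = 0.

x1 = 27/5, x2 = 0, minimum z = -297/5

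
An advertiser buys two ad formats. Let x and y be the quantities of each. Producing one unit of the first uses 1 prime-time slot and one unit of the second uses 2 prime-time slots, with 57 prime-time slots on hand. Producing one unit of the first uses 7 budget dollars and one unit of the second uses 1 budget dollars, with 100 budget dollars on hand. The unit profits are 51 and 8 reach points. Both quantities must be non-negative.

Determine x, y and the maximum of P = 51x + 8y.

Corner points and P = 51x + 8y:
  (0, 0) → P = 0
  (0, 57/2) → P = 228
  (100/7, 0) → P = 5100/7
  (11, 23) → P = 745

x = 11, y = 23, maximum P = 745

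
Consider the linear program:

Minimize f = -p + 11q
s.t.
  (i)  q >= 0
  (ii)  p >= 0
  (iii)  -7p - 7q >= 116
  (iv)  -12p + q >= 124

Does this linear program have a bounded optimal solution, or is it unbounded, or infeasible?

The boundaries q = 0 and -7p - 7q = 116 meet at (-116/7, 0), but that point violates p ≥ 0. Every candidate vertex is excluded by some other constraint, so the feasible region is empty.

infeasible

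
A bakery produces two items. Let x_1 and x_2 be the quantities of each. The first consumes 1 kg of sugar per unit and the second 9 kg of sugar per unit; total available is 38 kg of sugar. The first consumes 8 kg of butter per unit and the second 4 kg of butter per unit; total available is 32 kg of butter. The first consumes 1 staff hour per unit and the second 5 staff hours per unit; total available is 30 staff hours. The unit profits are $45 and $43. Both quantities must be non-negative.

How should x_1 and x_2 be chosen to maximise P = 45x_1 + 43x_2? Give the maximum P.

x_1 = 2, x_2 = 4, maximum P = 262

Corner points and P = 45x_1 + 43x_2:
  (0, 0) → P = 0
  (0, 38/9) → P = 1634/9
  (4, 0) → P = 180
  (2, 4) → P = 262

The optimum lies where x_1 + 9x_2 = 38 and 8x_1 + 4x_2 = 32.
Solving simultaneously gives x_1 = 2, x_2 = 4.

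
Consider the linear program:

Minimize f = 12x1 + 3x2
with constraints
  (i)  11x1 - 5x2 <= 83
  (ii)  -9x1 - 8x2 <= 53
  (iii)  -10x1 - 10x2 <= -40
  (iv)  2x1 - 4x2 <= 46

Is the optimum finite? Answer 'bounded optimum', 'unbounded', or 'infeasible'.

From the feasible point (103/16, -39/16), moving in the direction (-8, 9) keeps every constraint satisfied while f decreases without bound.

unbounded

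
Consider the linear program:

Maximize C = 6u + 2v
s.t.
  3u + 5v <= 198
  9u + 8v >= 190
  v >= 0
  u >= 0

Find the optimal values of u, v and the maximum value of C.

u = 66, v = 0, maximum C = 396

Vertices and C = 6u + 2v:
  (66, 0) → C = 396
  (0, 198/5) → C = 396/5
  (190/9, 0) → C = 380/3
  (0, 95/4) → C = 95/2

The optimum lies where 3u + 5v = 198 and v = 0.
Solving simultaneously gives u = 66, v = 0.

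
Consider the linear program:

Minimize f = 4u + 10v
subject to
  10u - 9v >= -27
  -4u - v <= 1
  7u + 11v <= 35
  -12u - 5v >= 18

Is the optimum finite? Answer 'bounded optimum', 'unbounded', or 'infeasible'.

From the feasible point (13/8, -15/2), moving in the direction (1, -4) keeps every constraint satisfied while f decreases without bound.

unbounded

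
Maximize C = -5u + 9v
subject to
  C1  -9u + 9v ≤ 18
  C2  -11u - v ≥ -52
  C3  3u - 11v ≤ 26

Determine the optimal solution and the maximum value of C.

Extreme points and C = -5u + 9v:
  (25/6, 37/6) → C = 104/3
  (-6, -4) → C = -6
  (299/62, -65/62) → C = -1040/31

At the optimal vertex, -9u + 9v = 18 and -11u - v = -52.
Solving simultaneously gives u = 25/6, v = 37/6.

u = 25/6, v = 37/6, maximum C = 104/3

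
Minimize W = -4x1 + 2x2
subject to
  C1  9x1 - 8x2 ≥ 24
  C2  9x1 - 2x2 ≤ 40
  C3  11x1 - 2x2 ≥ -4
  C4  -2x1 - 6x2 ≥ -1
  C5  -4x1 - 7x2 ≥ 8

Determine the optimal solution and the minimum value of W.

Corner points and W = -4x1 + 2x2:
  (-8/7, -30/7) → W = -4
  (104/95, -168/95) → W = -752/95
  (-22, -119) → W = -150
  (264/71, -232/71) → W = -1520/71

The binding constraints are 9x1 - 2x2 = 40 and 11x1 - 2x2 = -4.
Solving simultaneously gives x1 = -22, x2 = -119.

x1 = -22, x2 = -119, minimum W = -150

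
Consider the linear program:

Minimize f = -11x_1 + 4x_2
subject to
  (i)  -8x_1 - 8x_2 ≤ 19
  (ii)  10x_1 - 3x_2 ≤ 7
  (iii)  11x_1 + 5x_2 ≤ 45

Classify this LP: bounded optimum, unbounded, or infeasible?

bounded optimum

Vertices and f = -11x_1 + 4x_2:
  (-1/104, -123/52) → f = -973/104
  (170/83, 373/83) → f = -378/83
The feasible region has finitely many vertices and no improving ray; the minimum is -973/104 at (-1/104, -123/52).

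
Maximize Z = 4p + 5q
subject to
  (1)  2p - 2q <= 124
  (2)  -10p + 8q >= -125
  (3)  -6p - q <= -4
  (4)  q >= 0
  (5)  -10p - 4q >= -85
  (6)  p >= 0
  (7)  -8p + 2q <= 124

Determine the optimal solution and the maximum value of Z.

p = 0, q = 85/4, maximum Z = 425/4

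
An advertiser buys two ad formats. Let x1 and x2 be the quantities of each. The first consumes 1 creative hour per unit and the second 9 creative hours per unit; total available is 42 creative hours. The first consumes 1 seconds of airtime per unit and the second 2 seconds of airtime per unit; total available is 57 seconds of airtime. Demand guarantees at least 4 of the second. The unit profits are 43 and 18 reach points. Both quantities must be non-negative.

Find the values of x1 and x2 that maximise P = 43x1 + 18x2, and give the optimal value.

Extreme points and P = 43x1 + 18x2:
  (0, 14/3) → P = 84
  (0, 4) → P = 72
  (6, 4) → P = 330

The binding constraints are x1 + 9x2 = 42 and x2 = 4.
Solving simultaneously gives x1 = 6, x2 = 4.

x1 = 6, x2 = 4, maximum P = 330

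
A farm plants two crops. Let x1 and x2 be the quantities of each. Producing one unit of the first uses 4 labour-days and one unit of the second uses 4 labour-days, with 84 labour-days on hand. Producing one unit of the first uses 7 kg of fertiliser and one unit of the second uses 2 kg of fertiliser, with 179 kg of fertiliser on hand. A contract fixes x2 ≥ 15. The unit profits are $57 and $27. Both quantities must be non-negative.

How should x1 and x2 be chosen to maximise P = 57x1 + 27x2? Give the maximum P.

x1 = 6, x2 = 15, maximum P = 747

Feasible corners and P = 57x1 + 27x2:
  (0, 21) → P = 567
  (0, 15) → P = 405
  (6, 15) → P = 747

The optimum lies where 4x1 + 4x2 = 84 and x2 = 15.
Solving simultaneously gives x1 = 6, x2 = 15.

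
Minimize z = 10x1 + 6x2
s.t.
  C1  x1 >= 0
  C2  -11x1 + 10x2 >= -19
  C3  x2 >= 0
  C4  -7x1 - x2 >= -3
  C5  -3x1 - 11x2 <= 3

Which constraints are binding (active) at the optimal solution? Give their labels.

Extreme points and z = 10x1 + 6x2:
  (0, 0) → z = 0
  (0, 3) → z = 18
  (3/7, 0) → z = 30/7

The minimum is at (0, 0). Substituting into each constraint, equality holds for C1 and C3; the remaining constraints have slack.

C1 and C3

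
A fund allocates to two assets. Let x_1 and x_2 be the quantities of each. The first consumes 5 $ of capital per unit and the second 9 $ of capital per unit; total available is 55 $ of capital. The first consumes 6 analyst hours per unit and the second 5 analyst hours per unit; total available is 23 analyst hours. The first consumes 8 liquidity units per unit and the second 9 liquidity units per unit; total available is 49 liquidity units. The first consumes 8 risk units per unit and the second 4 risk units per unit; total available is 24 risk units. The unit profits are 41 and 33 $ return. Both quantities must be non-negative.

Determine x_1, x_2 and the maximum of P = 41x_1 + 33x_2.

x_1 = 7/4, x_2 = 5/2, maximum P = 617/4

Extreme points and P = 41x_1 + 33x_2:
  (0, 0) → P = 0
  (0, 23/5) → P = 759/5
  (3, 0) → P = 123
  (7/4, 5/2) → P = 617/4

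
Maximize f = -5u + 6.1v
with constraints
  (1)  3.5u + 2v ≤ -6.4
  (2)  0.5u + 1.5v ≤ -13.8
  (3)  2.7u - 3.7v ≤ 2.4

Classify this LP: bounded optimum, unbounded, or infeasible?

unbounded

From the feasible point (-2373/295, -1923/295), moving in the direction (-1.5, 0.5) keeps every constraint satisfied while f increases without bound.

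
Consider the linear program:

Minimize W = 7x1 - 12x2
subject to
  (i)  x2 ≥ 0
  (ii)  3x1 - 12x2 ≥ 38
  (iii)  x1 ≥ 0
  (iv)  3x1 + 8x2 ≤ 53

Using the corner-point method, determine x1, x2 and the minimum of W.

Vertices and W = 7x1 - 12x2:
  (38/3, 0) → W = 266/3
  (53/3, 0) → W = 371/3
  (47/3, 3/4) → W = 302/3

x1 = 38/3, x2 = 0, minimum W = 266/3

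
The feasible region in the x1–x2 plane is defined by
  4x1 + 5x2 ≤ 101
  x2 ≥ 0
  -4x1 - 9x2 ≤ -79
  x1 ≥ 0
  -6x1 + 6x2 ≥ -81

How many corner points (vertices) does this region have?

Of the 10 pairwise boundary intersections, those satisfying every inequality are:
  (0, 101/5)
  (337/18, 47/9)
  (0, 79/9)
  (401/26, 25/13)

4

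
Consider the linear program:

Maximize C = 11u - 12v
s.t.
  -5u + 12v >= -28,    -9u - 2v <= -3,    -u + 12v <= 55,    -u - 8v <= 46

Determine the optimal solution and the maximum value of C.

u = 83/4, v = 101/16, maximum C = 305/2

Feasible corners and C = 11u - 12v:
  (46/59, -237/118) → C = 1928/59
  (83/4, 101/16) → C = 305/2
  (-37/55, 249/55) → C = -679/11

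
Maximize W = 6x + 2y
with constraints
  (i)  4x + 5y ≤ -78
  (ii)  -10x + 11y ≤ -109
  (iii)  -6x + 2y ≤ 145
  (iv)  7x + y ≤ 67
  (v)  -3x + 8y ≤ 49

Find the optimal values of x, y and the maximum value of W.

Feasible corners and W = 6x + 2y:
  (-313/94, -608/47) → W = -2155/47
  (413/31, -814/31) → W = 850/31
  (-1813/46, -1052/23) → W = -7543/23
The feasible region is unbounded (it extends along (-1, -3), (1, -7)), but W strictly decreases along every unbounded feasible direction, so there is no improving ray and the maximum is attained at a vertex.

The binding constraints are 4x + 5y = -78 and 7x + y = 67.
Solving simultaneously gives x = 413/31, y = -814/31.

x = 413/31, y = -814/31, maximum W = 850/31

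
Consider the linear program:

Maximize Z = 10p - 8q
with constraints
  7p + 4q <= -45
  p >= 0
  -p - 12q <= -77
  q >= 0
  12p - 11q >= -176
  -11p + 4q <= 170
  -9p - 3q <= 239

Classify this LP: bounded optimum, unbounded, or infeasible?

The boundaries p = 0 and -p - 12q = -77 meet at (0, 77/12), but that point violates 7p + 4q ≤ -45. Every candidate vertex is excluded by some other constraint, so the feasible region is empty.

infeasible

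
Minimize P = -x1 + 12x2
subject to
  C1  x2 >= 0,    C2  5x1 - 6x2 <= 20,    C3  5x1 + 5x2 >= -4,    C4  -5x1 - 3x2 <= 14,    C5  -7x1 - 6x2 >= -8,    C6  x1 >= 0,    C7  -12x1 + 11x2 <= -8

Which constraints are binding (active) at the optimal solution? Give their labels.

Feasible corners and P = -x1 + 12x2:
  (8/7, 0) → P = -8/7
  (2/3, 0) → P = -2/3
  (136/149, 40/149) → P = 344/149

The minimum is at (8/7, 0). Substituting into each constraint, equality holds for C1 and C5; the remaining constraints have slack.

C1 and C5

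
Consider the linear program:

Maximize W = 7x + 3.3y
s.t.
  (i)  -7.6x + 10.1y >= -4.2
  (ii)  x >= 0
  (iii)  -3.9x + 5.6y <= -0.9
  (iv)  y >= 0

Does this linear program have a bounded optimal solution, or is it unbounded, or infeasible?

bounded optimum

Corner points and W = 7x + 3.3y:
  (1443/317, 954/317) → W = 66246/1585
  (21/38, 0) → W = 147/38
  (3/13, 0) → W = 21/13
The feasible region has finitely many vertices and no improving ray; the maximum is 66246/1585 at (1443/317, 954/317).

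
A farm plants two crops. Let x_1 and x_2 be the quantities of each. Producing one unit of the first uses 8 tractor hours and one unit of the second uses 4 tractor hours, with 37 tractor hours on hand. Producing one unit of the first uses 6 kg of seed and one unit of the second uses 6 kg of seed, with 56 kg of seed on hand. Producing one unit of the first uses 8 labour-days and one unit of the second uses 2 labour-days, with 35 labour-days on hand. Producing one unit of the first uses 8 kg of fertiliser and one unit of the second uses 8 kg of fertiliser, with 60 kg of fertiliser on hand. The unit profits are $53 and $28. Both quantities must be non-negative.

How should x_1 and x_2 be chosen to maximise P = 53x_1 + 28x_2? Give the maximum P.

x_1 = 7/4, x_2 = 23/4, maximum P = 1015/4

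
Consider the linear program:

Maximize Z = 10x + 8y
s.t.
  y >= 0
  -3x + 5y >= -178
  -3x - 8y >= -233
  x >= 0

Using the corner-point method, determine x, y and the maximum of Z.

x = 863/13, y = 55/13, maximum Z = 9070/13

Feasible corners and Z = 10x + 8y:
  (178/3, 0) → Z = 1780/3
  (0, 0) → Z = 0
  (863/13, 55/13) → Z = 9070/13
  (0, 233/8) → Z = 233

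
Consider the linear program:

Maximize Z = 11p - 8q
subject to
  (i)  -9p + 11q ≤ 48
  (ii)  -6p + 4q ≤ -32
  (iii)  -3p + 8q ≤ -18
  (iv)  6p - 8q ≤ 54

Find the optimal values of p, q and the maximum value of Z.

p = 12, q = 9/4, maximum Z = 114

Corner points and Z = 11p - 8q:
  (46/9, -1/3) → Z = 530/9
  (5/3, -11/2) → Z = 187/3
  (12, 9/4) → Z = 114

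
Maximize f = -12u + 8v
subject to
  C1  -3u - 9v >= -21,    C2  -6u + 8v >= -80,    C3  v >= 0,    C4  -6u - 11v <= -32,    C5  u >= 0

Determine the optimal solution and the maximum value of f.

u = 19/7, v = 10/7, maximum f = -148/7

The binding constraints are -3u - 9v = -21 and -6u - 11v = -32.
Solving simultaneously gives u = 19/7, v = 10/7.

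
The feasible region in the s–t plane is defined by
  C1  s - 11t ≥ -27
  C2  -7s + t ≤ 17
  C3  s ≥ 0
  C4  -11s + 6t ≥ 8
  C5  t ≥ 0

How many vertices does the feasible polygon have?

3

Intersecting each pair of boundary lines and keeping only the points that satisfy every inequality leaves:
  (0, 27/11)
  (74/115, 289/115)
  (0, 4/3)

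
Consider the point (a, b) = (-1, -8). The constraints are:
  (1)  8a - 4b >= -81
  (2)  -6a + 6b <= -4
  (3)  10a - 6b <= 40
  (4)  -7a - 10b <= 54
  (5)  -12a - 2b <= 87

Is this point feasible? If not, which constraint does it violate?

not feasible — violates (4)

Constraint (4): -7a - 10b = 87, which is not ≤ 54. All other constraints are satisfied.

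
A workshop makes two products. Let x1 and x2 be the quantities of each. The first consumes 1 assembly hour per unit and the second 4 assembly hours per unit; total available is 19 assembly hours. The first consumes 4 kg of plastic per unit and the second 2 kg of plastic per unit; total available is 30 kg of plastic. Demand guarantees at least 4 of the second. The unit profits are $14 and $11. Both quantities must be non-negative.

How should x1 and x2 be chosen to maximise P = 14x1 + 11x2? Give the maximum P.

x1 = 3, x2 = 4, maximum P = 86

Feasible corners and P = 14x1 + 11x2:
  (0, 19/4) → P = 209/4
  (0, 4) → P = 44
  (3, 4) → P = 86

The binding constraints are x1 + 4x2 = 19 and x2 = 4.
Solving simultaneously gives x1 = 3, x2 = 4.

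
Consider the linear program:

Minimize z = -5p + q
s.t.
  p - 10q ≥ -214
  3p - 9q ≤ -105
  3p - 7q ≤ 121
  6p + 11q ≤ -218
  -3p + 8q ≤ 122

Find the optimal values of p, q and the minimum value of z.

p = -1039/29, q = -8/29, minimum z = 5187/29

The optimum lies where 3p - 9q = -105 and 6p + 11q = -218.
Solving simultaneously gives p = -1039/29, q = -8/29.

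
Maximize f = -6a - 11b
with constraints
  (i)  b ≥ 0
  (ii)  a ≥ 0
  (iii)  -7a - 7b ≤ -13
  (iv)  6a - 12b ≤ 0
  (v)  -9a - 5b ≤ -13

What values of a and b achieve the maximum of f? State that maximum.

Feasible corners and f = -6a - 11b:
  (0, 13/5) → f = -143/5
  (26/21, 13/21) → f = -299/21
  (13/14, 13/14) → f = -221/14
The feasible region is unbounded (it extends along (0, 1), (2, 1)), but f strictly decreases along every unbounded feasible direction, so there is no improving ray and the maximum is attained at a vertex.

The binding constraints are -7a - 7b = -13 and 6a - 12b = 0.
Solving simultaneously gives a = 26/21, b = 13/21.

a = 26/21, b = 13/21, maximum f = -299/21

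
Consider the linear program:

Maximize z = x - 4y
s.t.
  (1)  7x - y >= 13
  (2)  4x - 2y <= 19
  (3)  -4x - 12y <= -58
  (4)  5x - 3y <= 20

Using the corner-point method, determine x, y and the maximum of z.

The feasible region is unbounded (it extends along (1, 2), (1, 7)), but z strictly decreases along every unbounded feasible direction, so there is no improving ray and the maximum is attained at a vertex.

x = 23/4, y = 35/12, maximum z = -71/12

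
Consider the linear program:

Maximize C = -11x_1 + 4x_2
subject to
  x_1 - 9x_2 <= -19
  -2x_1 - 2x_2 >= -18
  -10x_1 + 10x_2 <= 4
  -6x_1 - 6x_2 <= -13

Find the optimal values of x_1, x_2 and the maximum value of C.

Extreme points and C = -11x_1 + 4x_2:
  (31/5, 14/5) → C = -57
  (77/40, 93/40) → C = -95/8
  (43/10, 47/10) → C = -57/2

The optimum lies where x_1 - 9x_2 = -19 and -10x_1 + 10x_2 = 4.
Solving simultaneously gives x_1 = 77/40, x_2 = 93/40.

x_1 = 77/40, x_2 = 93/40, maximum C = -95/8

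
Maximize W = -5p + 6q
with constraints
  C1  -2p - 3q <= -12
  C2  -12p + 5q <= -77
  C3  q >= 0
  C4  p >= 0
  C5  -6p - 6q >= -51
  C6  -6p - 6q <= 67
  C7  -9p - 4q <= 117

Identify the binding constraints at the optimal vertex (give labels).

C2 and C5

Feasible corners and W = -5p + 6q:
  (77/12, 0) → W = -385/12
  (239/34, 25/17) → W = -895/34
  (17/2, 0) → W = -85/2

The maximum is at (239/34, 25/17). Substituting into each constraint, equality holds for C2 and C5; the remaining constraints have slack.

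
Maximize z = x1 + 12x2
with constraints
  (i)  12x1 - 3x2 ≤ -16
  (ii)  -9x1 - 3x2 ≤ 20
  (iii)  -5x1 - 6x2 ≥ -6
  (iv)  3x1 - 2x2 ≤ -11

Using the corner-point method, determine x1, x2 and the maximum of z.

Feasible corners and z = x1 + 12x2:
  (-46/13, 154/39) → z = 570/13
  (-73/27, 13/9) → z = 395/27
  (-27/14, 73/28) → z = 411/14

x1 = -46/13, x2 = 154/39, maximum z = 570/13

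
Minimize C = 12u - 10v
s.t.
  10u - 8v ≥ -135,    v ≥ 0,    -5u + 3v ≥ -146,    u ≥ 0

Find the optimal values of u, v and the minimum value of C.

Feasible corners and C = 12u - 10v:
  (1573/10, 427/2) → C = -1237/5
  (0, 135/8) → C = -675/4
  (146/5, 0) → C = 1752/5
  (0, 0) → C = 0

The optimum lies where 10u - 8v = -135 and -5u + 3v = -146.
Solving simultaneously gives u = 1573/10, v = 427/2.

u = 1573/10, v = 427/2, minimum C = -1237/5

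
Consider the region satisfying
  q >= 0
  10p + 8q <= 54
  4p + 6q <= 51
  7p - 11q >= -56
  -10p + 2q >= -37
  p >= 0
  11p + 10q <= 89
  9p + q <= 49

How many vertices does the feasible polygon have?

The feasible vertices (each the meet of two boundaries and inside every other half-plane) are:
  (37/10, 0)
  (0, 0)
  (73/83, 469/83)
  (101/25, 17/10)
  (0, 56/11)

5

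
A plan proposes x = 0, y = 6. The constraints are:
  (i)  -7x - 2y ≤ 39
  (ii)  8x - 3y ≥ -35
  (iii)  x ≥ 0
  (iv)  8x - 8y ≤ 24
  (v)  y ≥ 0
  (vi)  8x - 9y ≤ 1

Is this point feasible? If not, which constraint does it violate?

feasible

(i): -12 ≤ 39 ✓
(ii): -18 ≥ -35 ✓
(iii): 0 ≥ 0 ✓
(iv): -48 ≤ 24 ✓
(v): 6 ≥ 0 ✓
(vi): -54 ≤ 1 ✓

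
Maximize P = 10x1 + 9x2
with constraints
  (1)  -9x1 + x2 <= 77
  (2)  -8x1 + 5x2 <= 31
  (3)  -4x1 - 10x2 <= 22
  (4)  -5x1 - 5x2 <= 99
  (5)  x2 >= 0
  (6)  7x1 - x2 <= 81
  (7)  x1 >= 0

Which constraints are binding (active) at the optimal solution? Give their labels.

(2) and (6)

Vertices and P = 10x1 + 9x2:
  (436/27, 865/27) → P = 12145/27
  (0, 31/5) → P = 279/5
  (81/7, 0) → P = 810/7
  (0, 0) → P = 0

The maximum is at (436/27, 865/27). Substituting into each constraint, equality holds for (2) and (6); the remaining constraints have slack.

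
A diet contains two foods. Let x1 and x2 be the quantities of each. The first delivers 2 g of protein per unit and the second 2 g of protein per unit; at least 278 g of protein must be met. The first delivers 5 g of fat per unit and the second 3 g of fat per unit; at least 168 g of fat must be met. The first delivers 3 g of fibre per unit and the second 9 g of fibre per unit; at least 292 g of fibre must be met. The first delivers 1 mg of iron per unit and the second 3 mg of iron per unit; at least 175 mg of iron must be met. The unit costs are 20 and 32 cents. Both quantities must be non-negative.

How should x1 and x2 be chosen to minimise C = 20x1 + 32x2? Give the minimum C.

Corner points and C = 20x1 + 32x2:
  (0, 139) → C = 4448
  (175, 0) → C = 3500
  (121, 18) → C = 2996
The feasible region is unbounded (it extends along (0, 1), (1, 0)), but C strictly increases along every unbounded feasible direction, so there is no improving ray and the minimum is attained at a vertex.

The optimum lies where 2x1 + 2x2 = 278 and x1 + 3x2 = 175.
Solving simultaneously gives x1 = 121, x2 = 18.

x1 = 121, x2 = 18, minimum C = 2996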